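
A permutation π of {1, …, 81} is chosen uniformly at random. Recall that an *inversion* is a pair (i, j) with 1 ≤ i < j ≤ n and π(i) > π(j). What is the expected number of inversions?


Write X = Σ X_I over the C(81, 2) = 3240 pairs i < j, with X_I the indicator of one inversion.
There are 3240 indicators.
For each fixed pair i < j, the values π(i) and π(j) are two distinct elements of {1, …, 81} in uniformly random order; by symmetry P[π(i) > π(j)] = 1/2.
By linearity: E[X] = 3240 · (1/2) = C(81, 2) · (1/2) = 3240/2 = 1620 ≈ 1620.0000.

E[X] = 1620 = 1620.0000.


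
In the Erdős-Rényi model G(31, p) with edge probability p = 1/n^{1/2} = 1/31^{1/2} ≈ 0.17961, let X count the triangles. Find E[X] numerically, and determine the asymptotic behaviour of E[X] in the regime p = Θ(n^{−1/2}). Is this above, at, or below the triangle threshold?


Number of potential triangles: C(31, 3) = 4495.
Each occurs with probability p³ ≈ (0.17961)³ ≈ 5.7937194e-03.
By linearity: E[X] = C(31, 3)·p³ ≈ 4495 · 5.7937194e-03 ≈ 26.04277.
Since α = 1/2 < 1, p = c/n^{1/2} ≫ 1/n is above the triangle threshold p ~ 1/n. Asymptotically E[X] ~ (c³/6)·n^{3(1−α)} = (1³/6)·n^{1.5} → ∞; triangles are abundant w.h.p.

E[X] ≈ 26.04277; in regime p = Θ(1/n^{1/2}) E[X] diverges (above the triangle threshold p ~ 1/n).


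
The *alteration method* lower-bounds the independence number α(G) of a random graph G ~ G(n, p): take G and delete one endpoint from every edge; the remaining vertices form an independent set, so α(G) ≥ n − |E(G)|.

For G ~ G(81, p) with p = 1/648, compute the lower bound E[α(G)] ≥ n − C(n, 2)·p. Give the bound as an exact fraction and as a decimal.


E[|E(G)|] = C(81, 2)·p = 3240 · (1/648) = 5.
E[α(G)] ≥ n − E[|E(G)|] = 81 − 5 = 76.
Numerically: ≈ 76.00000.
(This is only a lower bound; the true E[α(G)] may be larger.)

E[α(G)] ≥ 76 ≈ 76.00000.


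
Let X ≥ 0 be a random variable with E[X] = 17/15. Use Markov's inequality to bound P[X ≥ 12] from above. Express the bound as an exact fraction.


μ = E[X] = 17/15, a = 12.
Markov: P[X ≥ 12] ≤ μ/a = (17/15)/12 = 17/180.
Numerically: ≈ 0.094444.
(Since a = 12 > μ = 1.133333, the bound 17/180 is < 1 and informative.)

P[X ≥ 12] ≤ 17/180 ≈ 0.094444.


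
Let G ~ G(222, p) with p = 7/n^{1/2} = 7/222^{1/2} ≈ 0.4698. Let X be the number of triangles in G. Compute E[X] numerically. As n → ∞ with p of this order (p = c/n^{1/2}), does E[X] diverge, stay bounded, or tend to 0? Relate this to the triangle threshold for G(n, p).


Number of potential triangles: C(222, 3) = 1798940.
Each occurs with probability p³ ≈ (0.4698)³ ≈ 1.036966e-01.
By linearity: E[X] = C(222, 3)·p³ ≈ 1798940 · 1.036966e-01 ≈ 186544.0223.
Since α = 1/2 < 1, p = c/n^{1/2} ≫ 1/n is above the triangle threshold p ~ 1/n. Asymptotically E[X] ~ (c³/6)·n^{3(1−α)} = (7³/6)·n^{1.5} → ∞; triangles are abundant w.h.p.

E[X] ≈ 186544.0223; in regime p = Θ(1/n^{1/2}) E[X] diverges (above the triangle threshold p ~ 1/n).


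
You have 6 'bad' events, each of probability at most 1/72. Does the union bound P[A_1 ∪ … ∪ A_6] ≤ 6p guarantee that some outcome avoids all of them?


Union bound: P[∪_{i=1}^{6} A_i] ≤ Σ_i P[A_i] ≤ 6·p = 6·(1/72) = 1/12.
Numerically: 1/12 ≈ 0.083.
Is 1/12 < 1? YES.
Since P[∪ A_i] ≤ 1/12 < 1, the complement has P[∩ A_i^c] ≥ 1 − 1/12 = 11/12 > 0, so some outcome avoids every A_i.

6·p = 1/12 ≈ 0.083; existence CERTIFIED by the union bound.


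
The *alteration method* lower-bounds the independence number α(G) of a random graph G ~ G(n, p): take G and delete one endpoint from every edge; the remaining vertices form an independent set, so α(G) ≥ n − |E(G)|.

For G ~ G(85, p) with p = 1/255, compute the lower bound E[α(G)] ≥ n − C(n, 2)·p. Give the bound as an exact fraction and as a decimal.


E[|E(G)|] = C(85, 2)·p = 3570 · (1/255) = 14.
E[α(G)] ≥ n − E[|E(G)|] = 85 − 14 = 71.
Numerically: ≈ 71.0000.
(This is only a lower bound; the true E[α(G)] may be larger.)

E[α(G)] ≥ 71 ≈ 71.0000.


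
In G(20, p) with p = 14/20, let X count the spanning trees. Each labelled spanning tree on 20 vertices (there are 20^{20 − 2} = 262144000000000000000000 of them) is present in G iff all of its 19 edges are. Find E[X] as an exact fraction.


K_20 has 20^{20 − 2} = 262144000000000000000000 labelled spanning trees.
For each such spanning tree H, let X_H = 1 if all 19 edges of H are present in G. Then P[X_H = 1] = p^{19} = (7/10)^{19} = 11398895185373143/10000000000000000000.
By linearity of expectation: E[X] = Σ_H E[X_H] = 262144000000000000000000 · p^{19} = 262144000000000000000000 · 11398895185373143/10000000000000000000 = 1494075989737228599296/5.
Numerically: E[X] ≈ 2.9882e+20.

E[X] = 262144000000000000000000 · (7/10)^{19} = 1494075989737228599296/5 ≈ 2.9882e+20.


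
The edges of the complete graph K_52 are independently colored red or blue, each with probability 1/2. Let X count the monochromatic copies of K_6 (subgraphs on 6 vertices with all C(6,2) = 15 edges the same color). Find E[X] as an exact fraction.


Let X = Σ_S X_S over the C(52, 6) = 20358520 subsets S of size 6, where X_S = 1 if the K_6 on S is monochromatic.
For a fixed S, the K_6 on S has C(6, 2) = 15 edges. P[all 15 edges red] = (1/2)^15, and likewise for blue, so P[monochromatic] = 2·(1/2)^15 = 2^{1 − 15} = 1/16384.
By linearity of expectation: E[X] = C(52, 6) · 2^{1 − 15} = 20358520 · 1/16384 = 2544815/2048.
Numerically: E[X] ≈ 1242.585.

E[X] = C(52,6)·2^(1−C(6,2)) = 2544815/2048 ≈ 1242.585.


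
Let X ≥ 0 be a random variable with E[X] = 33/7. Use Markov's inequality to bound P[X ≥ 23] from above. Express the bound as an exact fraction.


μ = E[X] = 33/7, a = 23.
Markov: P[X ≥ 23] ≤ μ/a = (33/7)/23 = 33/161.
Numerically: ≈ 0.2050.
(Since a = 23 > μ = 4.7143, the bound 33/161 is < 1 and informative.)

P[X ≥ 23] ≤ 33/161 ≈ 0.2050.


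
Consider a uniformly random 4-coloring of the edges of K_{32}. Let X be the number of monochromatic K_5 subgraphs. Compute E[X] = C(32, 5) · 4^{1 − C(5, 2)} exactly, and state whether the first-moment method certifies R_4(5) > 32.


E[X] = C(32, 5) · 4^{1 − 10} = 201376 · 4^{−9} = 201376/262144.
As a reduced fraction: E[X] = 6293/8192 ≈ 0.7682.
Is E[X] < 1? YES.
Since E[X] < 1, there exists a 4-coloring of K_{32} with no monochromatic K_5; hence R_4(5) > 32.

E[X] = 6293/8192 ≈ 0.7682; E[X] < 1, so R_4(5) > 32.


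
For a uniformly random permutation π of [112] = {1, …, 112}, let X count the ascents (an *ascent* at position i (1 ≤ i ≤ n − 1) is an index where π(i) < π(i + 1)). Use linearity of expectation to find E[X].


Write X = Σ X_I over i = 1, …, 111, with X_I the indicator of one ascent.
There are 111 indicators.
For each fixed i, the pair (π(i), π(i+1)) is a uniformly random ordered pair of distinct values from {1, …, 112}; by symmetry P[π(i) < π(i+1)] = 1/2.
By linearity: E[X] = 111 · (1/2) = (112 − 1) · (1/2) = 111/2 ≈ 55.500000.

E[X] = 111/2 = 55.500000.


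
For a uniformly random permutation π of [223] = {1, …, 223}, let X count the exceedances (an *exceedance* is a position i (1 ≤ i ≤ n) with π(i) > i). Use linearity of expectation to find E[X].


Write X = Σ_{i=1}^{223} X_i, where X_i = 1_{π(i) > i}.
For each fixed i, π(i) is uniform over {1, …, 223} (marginal of a uniform permutation), so P[π(i) > i] = (n − i)/n. Summing: Σ_{i=1}^{223} (n − i)/n = (0 + 1 + … + 222)/223 = 223(223 − 1)/(2·223) = (223 − 1)/2.
Hence E[X] = Σ_{i=1}^{223} (223 − i)/223 = 111 ≈ 111.000000.

E[X] = 111 = 111.000000.


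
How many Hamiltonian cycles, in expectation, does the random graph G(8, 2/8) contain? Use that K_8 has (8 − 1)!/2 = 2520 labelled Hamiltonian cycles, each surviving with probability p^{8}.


K_8 has (8 − 1)!/2 = 2520 labelled Hamiltonian cycles.
For each such Hamiltonian cycle H, let X_H = 1 if all 8 edges of H are present in G. Then P[X_H = 1] = p^{8} = (1/4)^{8} = 1/65536.
By linearity: E[X] = Σ_H E[X_H] = 2520 · p^{8} = 2520 · 1/65536 = 315/8192.
Numerically: E[X] ≈ 0.0384521.

E[X] = 2520 · (1/4)^{8} = 315/8192 ≈ 0.0384521.


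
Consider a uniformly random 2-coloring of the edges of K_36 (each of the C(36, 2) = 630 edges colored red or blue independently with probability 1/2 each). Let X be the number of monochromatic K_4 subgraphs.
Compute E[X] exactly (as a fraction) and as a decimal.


Let X = Σ_S X_S over the C(36, 4) = 58905 subsets S of size 4, where X_S = 1 if the K_4 on S is monochromatic.
For a fixed S, the K_4 on S has C(4, 2) = 6 edges. P[all 6 edges red] = (1/2)^6, and likewise for blue, so P[monochromatic] = 2·(1/2)^6 = 2^{1 − 6} = 1/32.
By linearity of expectation: E[X] = C(36, 4) · 2^{1 − 6} = 58905 · 1/32 = 58905/32.
Numerically: E[X] ≈ 1840.781250.

E[X] = C(36,4)·2^(1−C(4,2)) = 58905/32 ≈ 1840.781250.


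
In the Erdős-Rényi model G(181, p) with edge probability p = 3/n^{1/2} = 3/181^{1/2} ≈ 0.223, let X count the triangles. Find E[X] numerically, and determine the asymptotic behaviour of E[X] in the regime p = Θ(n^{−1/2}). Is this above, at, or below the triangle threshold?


Number of potential triangles: C(181, 3) = 971970.
Each occurs with probability p³ ≈ (0.223)³ ≈ 1.10878e-02.
By linearity: E[X] = C(181, 3)·p³ ≈ 971970 · 1.10878e-02 ≈ 10777.022.
Since α = 1/2 < 1, p = c/n^{1/2} ≫ 1/n is above the triangle threshold p ~ 1/n. Asymptotically E[X] ~ (c³/6)·n^{3(1−α)} = (3³/6)·n^{1.5} → ∞; triangles are abundant w.h.p.

E[X] ≈ 10777.022; in regime p = Θ(1/n^{1/2}) E[X] diverges (above the triangle threshold p ~ 1/n).


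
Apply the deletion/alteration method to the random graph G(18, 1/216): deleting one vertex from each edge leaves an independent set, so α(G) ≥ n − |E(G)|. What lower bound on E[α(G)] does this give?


E[|E(G)|] = C(18, 2)·p = 153 · (1/216) = 17/24.
E[α(G)] ≥ n − E[|E(G)|] = 18 − 17/24 = 415/24.
Numerically: ≈ 17.291667.
(This is only a lower bound; the true E[α(G)] may be larger.)

E[α(G)] ≥ 415/24 ≈ 17.291667.


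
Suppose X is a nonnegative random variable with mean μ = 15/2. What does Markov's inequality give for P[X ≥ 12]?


μ = E[X] = 15/2, a = 12.
Markov: P[X ≥ 12] ≤ μ/a = (15/2)/12 = 5/8.
Numerically: ≈ 0.6250.
(Since a = 12 > μ = 7.5000, the bound 5/8 is < 1 and informative.)

P[X ≥ 12] ≤ 5/8 ≈ 0.6250.


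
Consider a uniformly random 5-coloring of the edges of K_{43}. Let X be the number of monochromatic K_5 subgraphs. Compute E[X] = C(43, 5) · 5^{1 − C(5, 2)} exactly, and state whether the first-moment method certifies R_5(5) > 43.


E[X] = C(43, 5) · 5^{1 − 10} = 962598 · 5^{−9} = 962598/1953125.
As a reduced fraction: E[X] = 962598/1953125 ≈ 0.4928502.
Is E[X] < 1? YES.
Since E[X] < 1, there exists a 5-coloring of K_{43} with no monochromatic K_5; hence R_5(5) > 43.

E[X] = 962598/1953125 ≈ 0.4928502; E[X] < 1, so R_5(5) > 43.


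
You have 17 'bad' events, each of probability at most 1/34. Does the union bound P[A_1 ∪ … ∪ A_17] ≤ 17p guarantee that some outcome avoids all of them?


Union bound: P[∪_{i=1}^{17} A_i] ≤ Σ_i P[A_i] ≤ 17·p = 17·(1/34) = 1/2.
Numerically: 1/2 ≈ 0.50000.
Is 1/2 < 1? YES.
Since P[∪ A_i] ≤ 1/2 < 1, the complement has P[∩ A_i^c] ≥ 1 − 1/2 = 1/2 > 0, so some outcome avoids every A_i.

17·p = 1/2 ≈ 0.50000; existence CERTIFIED by the union bound.


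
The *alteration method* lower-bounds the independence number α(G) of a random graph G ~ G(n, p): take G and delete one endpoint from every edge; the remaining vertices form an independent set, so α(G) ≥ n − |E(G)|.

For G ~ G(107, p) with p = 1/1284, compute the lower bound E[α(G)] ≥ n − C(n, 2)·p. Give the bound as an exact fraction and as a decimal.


E[|E(G)|] = C(107, 2)·p = 5671 · (1/1284) = 53/12.
E[α(G)] ≥ n − E[|E(G)|] = 107 − 53/12 = 1231/12.
Numerically: ≈ 102.583333.
(This is only a lower bound; the true E[α(G)] may be larger.)

E[α(G)] ≥ 1231/12 ≈ 102.583333.


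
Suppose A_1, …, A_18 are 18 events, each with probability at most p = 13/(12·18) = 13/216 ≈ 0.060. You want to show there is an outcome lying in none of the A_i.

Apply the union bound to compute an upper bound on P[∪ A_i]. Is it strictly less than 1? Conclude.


Union bound: P[∪_{i=1}^{18} A_i] ≤ Σ_i P[A_i] ≤ 18·p = 18·(13/216) = 13/12.
Numerically: 13/12 ≈ 1.083.
Is 13/12 < 1? NO.
Since the bound 13/12 is ≥ 1, the union bound is uninformative here; it does NOT by itself certify existence.

18·p = 13/12 ≈ 1.083; existence NOT certified by the union bound.


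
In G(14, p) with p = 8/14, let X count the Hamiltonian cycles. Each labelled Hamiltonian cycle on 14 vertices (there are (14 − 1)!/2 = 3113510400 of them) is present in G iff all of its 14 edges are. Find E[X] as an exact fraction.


K_14 has (14 − 1)!/2 = 3113510400 labelled Hamiltonian cycles.
For each such Hamiltonian cycle H, let X_H = 1 if all 14 edges of H are present in G. Then P[X_H = 1] = p^{14} = (4/7)^{14} = 268435456/678223072849.
By linearity: E[X] = Σ_H E[X_H] = 3113510400 · p^{14} = 3113510400 · 268435456/678223072849 = 119396654854963200/96889010407.
Numerically: E[X] ≈ 1.23e+06.

E[X] = 3113510400 · (4/7)^{14} = 119396654854963200/96889010407 ≈ 1.23e+06.


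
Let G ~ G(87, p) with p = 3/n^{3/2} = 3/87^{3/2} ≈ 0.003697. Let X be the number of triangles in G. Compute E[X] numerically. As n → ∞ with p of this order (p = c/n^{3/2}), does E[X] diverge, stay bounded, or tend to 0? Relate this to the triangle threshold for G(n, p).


Number of potential triangles: C(87, 3) = 105995.
Each occurs with probability p³ ≈ (0.003697)³ ≈ 5.052742e-08.
By linearity: E[X] = C(87, 3)·p³ ≈ 105995 · 5.052742e-08 ≈ 0.0054.
Since α = 3/2 > 1, p = c/n^{3/2} = o(1/n) is below the triangle threshold p ~ 1/n. Asymptotically E[X] ~ (c³/6)·n^{3(1−α)} = (3³/6)·n^{-1.5} → 0, so by Markov's inequality G has no triangles w.h.p.

E[X] ≈ 0.0054; in regime p = Θ(1/n^{3/2}) E[X] tends to 0 (below the triangle threshold p ~ 1/n).


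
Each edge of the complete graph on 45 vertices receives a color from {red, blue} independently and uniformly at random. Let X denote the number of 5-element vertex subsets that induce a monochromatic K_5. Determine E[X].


Let X = Σ_S X_S over the C(45, 5) = 1221759 subsets S of size 5, where X_S = 1 if the K_5 on S is monochromatic.
For a fixed S, the K_5 on S has C(5, 2) = 10 edges. P[all 10 edges red] = (1/2)^10, and likewise for blue, so P[monochromatic] = 2·(1/2)^10 = 2^{1 − 10} = 1/512.
By linearity: E[X] = C(45, 5) · 2^{1 − 10} = 1221759 · 1/512 = 1221759/512.
Numerically: E[X] ≈ 2386.2480.

E[X] = C(45,5)·2^(1−C(5,2)) = 1221759/512 ≈ 2386.2480.


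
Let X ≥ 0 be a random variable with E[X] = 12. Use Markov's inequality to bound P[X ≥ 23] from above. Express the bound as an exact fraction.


μ = E[X] = 12, a = 23.
Markov: P[X ≥ 23] ≤ μ/a = (12)/23 = 12/23.
Numerically: ≈ 0.5217.
(Since a = 23 > μ = 12.0000, the bound 12/23 is < 1 and informative.)

P[X ≥ 23] ≤ 12/23 ≈ 0.5217.


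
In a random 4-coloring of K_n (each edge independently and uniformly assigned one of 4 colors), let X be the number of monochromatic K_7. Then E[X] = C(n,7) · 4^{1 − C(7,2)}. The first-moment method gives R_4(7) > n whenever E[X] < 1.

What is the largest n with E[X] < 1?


We need C(n, 7) · 4^{1 − 21} < 1, i.e. C(n, 7) < 4^{21 − 1} = 1099511627776.
Check values of n near the boundary:
  n = 174: C(174, 7) = 847879782984; 847879782984 < 1099511627776? YES
  n = 175: C(175, 7) = 883208107275; 883208107275 < 1099511627776? YES
  n = 176: C(176, 7) = 919790691600; 919790691600 < 1099511627776? YES
  n = 177: C(177, 7) = 957664425960; 957664425960 < 1099511627776? YES
  n = 178: C(178, 7) = 996867063280; 996867063280 < 1099511627776? YES
  n = 179: C(179, 7) = 1037437234460; 1037437234460 < 1099511627776? YES
  n = 180: C(180, 7) = 1079414463600; 1079414463600 < 1099511627776? YES
  n = 181: C(181, 7) = 1122839183400; 1122839183400 < 1099511627776? NO
The largest n with C(n, 7) < 1099511627776 is n = 180 (where E[X] = 67463403975/68719476736 ≈ 0.9817217). Hence R_4(7) > 180, i.e. R_4(7) ≥ 181.

Largest n = 180; hence R_4(7) > 180.


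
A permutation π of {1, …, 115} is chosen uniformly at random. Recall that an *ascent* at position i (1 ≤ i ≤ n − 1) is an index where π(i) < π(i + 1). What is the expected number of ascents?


Write X = Σ X_I over i = 1, …, 114, with X_I the indicator of one ascent.
There are 114 indicators.
For each fixed i, the pair (π(i), π(i+1)) is a uniformly random ordered pair of distinct values from {1, …, 115}; by symmetry P[π(i) < π(i+1)] = 1/2.
By linearity: E[X] = 114 · (1/2) = (115 − 1) · (1/2) = 57 ≈ 57.000.

E[X] = 57 = 57.000.


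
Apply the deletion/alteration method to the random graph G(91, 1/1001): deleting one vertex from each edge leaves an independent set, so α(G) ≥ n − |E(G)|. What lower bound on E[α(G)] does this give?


E[|E(G)|] = C(91, 2)·p = 4095 · (1/1001) = 45/11.
E[α(G)] ≥ n − E[|E(G)|] = 91 − 45/11 = 956/11.
Numerically: ≈ 86.909.
(This is only a lower bound; the true E[α(G)] may be larger.)

E[α(G)] ≥ 956/11 ≈ 86.909.


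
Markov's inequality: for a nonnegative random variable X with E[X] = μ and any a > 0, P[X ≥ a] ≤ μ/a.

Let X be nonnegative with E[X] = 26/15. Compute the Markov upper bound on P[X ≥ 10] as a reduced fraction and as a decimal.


μ = E[X] = 26/15, a = 10.
Markov: P[X ≥ 10] ≤ μ/a = (26/15)/10 = 13/75.
Numerically: ≈ 0.1733.
(Since a = 10 > μ = 1.7333, the bound 13/75 is < 1 and informative.)

P[X ≥ 10] ≤ 13/75 ≈ 0.1733.


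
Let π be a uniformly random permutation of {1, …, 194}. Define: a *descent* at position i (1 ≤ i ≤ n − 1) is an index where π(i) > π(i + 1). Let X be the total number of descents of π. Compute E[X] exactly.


Write X = Σ X_I over i = 1, …, 193, with X_I the indicator of one descent.
There are 193 indicators.
For each fixed i, the pair (π(i), π(i+1)) is a uniformly random ordered pair of distinct values from {1, …, 194}; by symmetry P[π(i) > π(i+1)] = 1/2.
By linearity: E[X] = 193 · (1/2) = (194 − 1) · (1/2) = 193/2 ≈ 96.50000.

E[X] = 193/2 = 96.50000.


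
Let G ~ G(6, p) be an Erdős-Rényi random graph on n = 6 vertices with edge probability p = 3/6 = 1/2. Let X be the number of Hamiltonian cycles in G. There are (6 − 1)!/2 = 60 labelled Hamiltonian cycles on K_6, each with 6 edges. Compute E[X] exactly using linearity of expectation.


K_6 has (6 − 1)!/2 = 60 labelled Hamiltonian cycles.
For each such Hamiltonian cycle H, let X_H = 1 if all 6 edges of H are present in G. Then P[X_H = 1] = p^{6} = (1/2)^{6} = 1/64.
Summing the indicators: E[X] = Σ_H E[X_H] = 60 · p^{6} = 60 · 1/64 = 15/16.
Numerically: E[X] ≈ 0.938.

E[X] = 60 · (1/2)^{6} = 15/16 ≈ 0.938.


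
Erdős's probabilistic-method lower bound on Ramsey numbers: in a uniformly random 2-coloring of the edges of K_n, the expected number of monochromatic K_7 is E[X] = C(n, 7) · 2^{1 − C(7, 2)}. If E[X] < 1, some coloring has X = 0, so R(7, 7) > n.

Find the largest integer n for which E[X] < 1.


We need C(n, 7) · 2^{1 − 21} < 1, i.e. C(n, 7) < 2^{21 − 1} = 1048576.
Check values of n near the boundary:
  n = 23: C(23, 7) = 245157; 245157 < 1048576? YES
  n = 24: C(24, 7) = 346104; 346104 < 1048576? YES
  n = 25: C(25, 7) = 480700; 480700 < 1048576? YES
  n = 26: C(26, 7) = 657800; 657800 < 1048576? YES
  n = 27: C(27, 7) = 888030; 888030 < 1048576? YES
  n = 28: C(28, 7) = 1184040; 1184040 < 1048576? NO
  n = 29: C(29, 7) = 1560780; 1560780 < 1048576? NO
  n = 30: C(30, 7) = 2035800; 2035800 < 1048576? NO
The largest n with C(n, 7) < 1048576 is n = 27 (where E[X] = 444015/524288 ≈ 0.847). Hence R(7, 7) > 27, i.e. R(7, 7) ≥ 28.

Largest n = 27; hence R(7, 7) > 27.


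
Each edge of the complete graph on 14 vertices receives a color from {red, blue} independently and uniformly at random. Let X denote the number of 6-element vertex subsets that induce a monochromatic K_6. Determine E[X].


Let X = Σ_S X_S over the C(14, 6) = 3003 subsets S of size 6, where X_S = 1 if the K_6 on S is monochromatic.
For a fixed S, the K_6 on S has C(6, 2) = 15 edges. P[all 15 edges red] = (1/2)^15, and likewise for blue, so P[monochromatic] = 2·(1/2)^15 = 2^{1 − 15} = 1/16384.
By linearity of expectation: E[X] = C(14, 6) · 2^{1 − 15} = 3003 · 1/16384 = 3003/16384.
Numerically: E[X] ≈ 0.1833.

E[X] = C(14,6)·2^(1−C(6,2)) = 3003/16384 ≈ 0.1833.


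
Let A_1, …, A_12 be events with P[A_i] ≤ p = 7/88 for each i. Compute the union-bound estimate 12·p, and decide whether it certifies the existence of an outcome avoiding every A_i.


Union bound: P[∪_{i=1}^{12} A_i] ≤ Σ_i P[A_i] ≤ 12·p = 12·(7/88) = 21/22.
Numerically: 21/22 ≈ 0.954545.
Is 21/22 < 1? YES.
Since P[∪ A_i] ≤ 21/22 < 1, the complement has P[∩ A_i^c] ≥ 1 − 21/22 = 1/22 > 0, so some outcome avoids every A_i.

12·p = 21/22 ≈ 0.954545; existence CERTIFIED by the union bound.


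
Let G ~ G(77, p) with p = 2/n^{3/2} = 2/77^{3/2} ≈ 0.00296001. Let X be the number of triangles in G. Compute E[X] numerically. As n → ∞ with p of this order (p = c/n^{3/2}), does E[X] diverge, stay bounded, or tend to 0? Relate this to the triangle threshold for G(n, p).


Number of potential triangles: C(77, 3) = 73150.
Each occurs with probability p³ ≈ (0.00296001)³ ≈ 2.59347296e-08.
By linearity: E[X] = C(77, 3)·p³ ≈ 73150 · 2.59347296e-08 ≈ 0.001897.
Since α = 3/2 > 1, p = c/n^{3/2} = o(1/n) is below the triangle threshold p ~ 1/n. Asymptotically E[X] ~ (c³/6)·n^{3(1−α)} = (2³/6)·n^{-1.5} → 0, so by Markov's inequality G has no triangles w.h.p.

E[X] ≈ 0.001897; in regime p = Θ(1/n^{3/2}) E[X] tends to 0 (below the triangle threshold p ~ 1/n).


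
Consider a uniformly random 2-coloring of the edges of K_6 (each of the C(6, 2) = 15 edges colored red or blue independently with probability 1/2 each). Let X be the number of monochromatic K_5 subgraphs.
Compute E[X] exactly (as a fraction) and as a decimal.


Let X = Σ_S X_S over the C(6, 5) = 6 subsets S of size 5, where X_S = 1 if the K_5 on S is monochromatic.
For a fixed S, the K_5 on S has C(5, 2) = 10 edges. P[all 10 edges red] = (1/2)^10, and likewise for blue, so P[monochromatic] = 2·(1/2)^10 = 2^{1 − 10} = 1/512.
Summing: E[X] = C(6, 5) · 2^{1 − 10} = 6 · 1/512 = 3/256.
Numerically: E[X] ≈ 0.012.

E[X] = C(6,5)·2^(1−C(5,2)) = 3/256 ≈ 0.012.


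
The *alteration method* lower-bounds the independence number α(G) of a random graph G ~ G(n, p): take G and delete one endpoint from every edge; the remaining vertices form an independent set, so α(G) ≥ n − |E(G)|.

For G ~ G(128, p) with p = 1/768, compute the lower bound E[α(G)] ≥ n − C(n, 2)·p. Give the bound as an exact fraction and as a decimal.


E[|E(G)|] = C(128, 2)·p = 8128 · (1/768) = 127/12.
E[α(G)] ≥ n − E[|E(G)|] = 128 − 127/12 = 1409/12.
Numerically: ≈ 117.417.
(This is only a lower bound; the true E[α(G)] may be larger.)

E[α(G)] ≥ 1409/12 ≈ 117.417.


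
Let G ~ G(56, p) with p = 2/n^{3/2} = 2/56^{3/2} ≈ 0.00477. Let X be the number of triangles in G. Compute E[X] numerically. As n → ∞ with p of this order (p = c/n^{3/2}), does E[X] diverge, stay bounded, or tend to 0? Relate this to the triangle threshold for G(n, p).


Number of potential triangles: C(56, 3) = 27720.
Each occurs with probability p³ ≈ (0.00477)³ ≈ 1.08704e-07.
By linearity: E[X] = C(56, 3)·p³ ≈ 27720 · 1.08704e-07 ≈ 0.003.
Since α = 3/2 > 1, p = c/n^{3/2} = o(1/n) is below the triangle threshold p ~ 1/n. Asymptotically E[X] ~ (c³/6)·n^{3(1−α)} = (2³/6)·n^{-1.5} → 0, so by Markov's inequality G has no triangles w.h.p.

E[X] ≈ 0.003; in regime p = Θ(1/n^{3/2}) E[X] tends to 0 (below the triangle threshold p ~ 1/n).


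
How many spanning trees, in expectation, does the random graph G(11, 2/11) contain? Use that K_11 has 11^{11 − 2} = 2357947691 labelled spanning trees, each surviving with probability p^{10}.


K_11 has 11^{11 − 2} = 2357947691 labelled spanning trees.
For each such spanning tree H, let X_H = 1 if all 10 edges of H are present in G. Then P[X_H = 1] = p^{10} = (2/11)^{10} = 1024/25937424601.
By linearity: E[X] = Σ_H E[X_H] = 2357947691 · p^{10} = 2357947691 · 1024/25937424601 = 1024/11.
Numerically: E[X] ≈ 93.09.

E[X] = 2357947691 · (2/11)^{10} = 1024/11 ≈ 93.09.


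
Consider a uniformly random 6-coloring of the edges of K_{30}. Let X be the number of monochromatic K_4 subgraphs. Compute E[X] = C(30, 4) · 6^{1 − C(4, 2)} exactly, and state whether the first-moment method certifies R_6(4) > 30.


E[X] = C(30, 4) · 6^{1 − 6} = 27405 · 6^{−5} = 27405/7776.
As a reduced fraction: E[X] = 1015/288 ≈ 3.524.
Is E[X] < 1? NO.
Since E[X] ≥ 1, the first-moment bound is inconclusive at n = 30; it does NOT by itself certify R_6(4) > 30.

E[X] = 1015/288 ≈ 3.524; E[X] ≥ 1; first-moment method inconclusive here.


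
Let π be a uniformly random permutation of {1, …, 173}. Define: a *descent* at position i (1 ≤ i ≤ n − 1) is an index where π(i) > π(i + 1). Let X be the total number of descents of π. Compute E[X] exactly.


Write X = Σ X_I over i = 1, …, 172, with X_I the indicator of one descent.
There are 172 indicators.
For each fixed i, the pair (π(i), π(i+1)) is a uniformly random ordered pair of distinct values from {1, …, 173}; by symmetry P[π(i) > π(i+1)] = 1/2.
By linearity: E[X] = 172 · (1/2) = (173 − 1) · (1/2) = 86 ≈ 86.00000.

E[X] = 86 = 86.00000.


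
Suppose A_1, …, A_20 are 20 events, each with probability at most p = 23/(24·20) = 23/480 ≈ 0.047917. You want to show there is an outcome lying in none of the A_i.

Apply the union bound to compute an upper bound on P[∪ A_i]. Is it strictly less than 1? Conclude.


Union bound: P[∪_{i=1}^{20} A_i] ≤ Σ_i P[A_i] ≤ 20·p = 20·(23/480) = 23/24.
Numerically: 23/24 ≈ 0.958333.
Is 23/24 < 1? YES.
Since P[∪ A_i] ≤ 23/24 < 1, the complement has P[∩ A_i^c] ≥ 1 − 23/24 = 1/24 > 0, so some outcome avoids every A_i.

20·p = 23/24 ≈ 0.958333; existence CERTIFIED by the union bound.


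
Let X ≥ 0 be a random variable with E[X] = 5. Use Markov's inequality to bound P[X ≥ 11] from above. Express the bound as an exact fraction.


μ = E[X] = 5, a = 11.
Markov: P[X ≥ 11] ≤ μ/a = (5)/11 = 5/11.
Numerically: ≈ 0.455.
(Since a = 11 > μ = 5.000, the bound 5/11 is < 1 and informative.)

P[X ≥ 11] ≤ 5/11 ≈ 0.455.


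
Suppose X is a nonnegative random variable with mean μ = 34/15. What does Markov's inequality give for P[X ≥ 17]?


μ = E[X] = 34/15, a = 17.
Markov: P[X ≥ 17] ≤ μ/a = (34/15)/17 = 2/15.
Numerically: ≈ 0.133.
(Since a = 17 > μ = 2.267, the bound 2/15 is < 1 and informative.)

P[X ≥ 17] ≤ 2/15 ≈ 0.133.


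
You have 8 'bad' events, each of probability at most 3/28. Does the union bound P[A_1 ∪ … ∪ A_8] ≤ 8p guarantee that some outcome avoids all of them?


Union bound: P[∪_{i=1}^{8} A_i] ≤ Σ_i P[A_i] ≤ 8·p = 8·(3/28) = 6/7.
Numerically: 6/7 ≈ 0.8571429.
Is 6/7 < 1? YES.
Since P[∪ A_i] ≤ 6/7 < 1, the complement has P[∩ A_i^c] ≥ 1 − 6/7 = 1/7 > 0, so some outcome avoids every A_i.

8·p = 6/7 ≈ 0.8571429; existence CERTIFIED by the union bound.


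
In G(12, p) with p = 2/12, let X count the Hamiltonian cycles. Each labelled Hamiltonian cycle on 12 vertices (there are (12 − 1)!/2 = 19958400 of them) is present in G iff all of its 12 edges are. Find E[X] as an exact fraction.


K_12 has (12 − 1)!/2 = 19958400 labelled Hamiltonian cycles.
For each such Hamiltonian cycle H, let X_H = 1 if all 12 edges of H are present in G. Then P[X_H = 1] = p^{12} = (1/6)^{12} = 1/2176782336.
By linearity of expectation: E[X] = Σ_H E[X_H] = 19958400 · p^{12} = 19958400 · 1/2176782336 = 1925/209952.
Numerically: E[X] ≈ 0.00917.

E[X] = 19958400 · (1/6)^{12} = 1925/209952 ≈ 0.00917.


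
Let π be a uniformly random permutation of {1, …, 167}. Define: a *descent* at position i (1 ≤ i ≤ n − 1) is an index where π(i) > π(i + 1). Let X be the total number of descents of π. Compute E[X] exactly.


Write X = Σ X_I over i = 1, …, 166, with X_I the indicator of one descent.
There are 166 indicators.
For each fixed i, the pair (π(i), π(i+1)) is a uniformly random ordered pair of distinct values from {1, …, 167}; by symmetry P[π(i) > π(i+1)] = 1/2.
By linearity: E[X] = 166 · (1/2) = (167 − 1) · (1/2) = 83 ≈ 83.00000.

E[X] = 83 = 83.00000.


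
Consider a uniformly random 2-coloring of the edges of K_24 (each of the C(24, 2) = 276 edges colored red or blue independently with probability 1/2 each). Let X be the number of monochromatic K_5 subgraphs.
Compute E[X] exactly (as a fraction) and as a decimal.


Let X = Σ_S X_S over the C(24, 5) = 42504 subsets S of size 5, where X_S = 1 if the K_5 on S is monochromatic.
For a fixed S, the K_5 on S has C(5, 2) = 10 edges. P[all 10 edges red] = (1/2)^10, and likewise for blue, so P[monochromatic] = 2·(1/2)^10 = 2^{1 − 10} = 1/512.
By linearity: E[X] = C(24, 5) · 2^{1 − 10} = 42504 · 1/512 = 5313/64.
Numerically: E[X] ≈ 83.0156.

E[X] = C(24,5)·2^(1−C(5,2)) = 5313/64 ≈ 83.0156.


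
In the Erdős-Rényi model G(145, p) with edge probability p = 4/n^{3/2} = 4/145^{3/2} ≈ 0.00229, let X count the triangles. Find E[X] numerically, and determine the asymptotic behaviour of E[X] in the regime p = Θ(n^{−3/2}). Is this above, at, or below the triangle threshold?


Number of potential triangles: C(145, 3) = 497640.
Each occurs with probability p³ ≈ (0.00229)³ ≈ 1.20233e-08.
By linearity: E[X] = C(145, 3)·p³ ≈ 497640 · 1.20233e-08 ≈ 0.006.
Since α = 3/2 > 1, p = c/n^{3/2} = o(1/n) is below the triangle threshold p ~ 1/n. Asymptotically E[X] ~ (c³/6)·n^{3(1−α)} = (4³/6)·n^{-1.5} → 0, so by Markov's inequality G has no triangles w.h.p.

E[X] ≈ 0.006; in regime p = Θ(1/n^{3/2}) E[X] tends to 0 (below the triangle threshold p ~ 1/n).


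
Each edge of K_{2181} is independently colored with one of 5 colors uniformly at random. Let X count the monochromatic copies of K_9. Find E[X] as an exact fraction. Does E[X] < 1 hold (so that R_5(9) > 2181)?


E[X] = C(2181, 9) · 5^{1 − 36} = 3026635205263909847920400 · 5^{−35} = 3026635205263909847920400/2910383045673370361328125.
As a reduced fraction: E[X] = 121065408210556393916816/116415321826934814453125 ≈ 1.03994.
Is E[X] < 1? NO.
Since E[X] ≥ 1, the first-moment bound is inconclusive at n = 2181; it does NOT by itself certify R_5(9) > 2181.

E[X] = 121065408210556393916816/116415321826934814453125 ≈ 1.03994; E[X] ≥ 1; first-moment method inconclusive here.


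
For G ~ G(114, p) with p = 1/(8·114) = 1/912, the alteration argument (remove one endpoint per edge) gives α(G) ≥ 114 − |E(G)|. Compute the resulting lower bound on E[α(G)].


E[|E(G)|] = C(114, 2)·p = 6441 · (1/912) = 113/16.
E[α(G)] ≥ n − E[|E(G)|] = 114 − 113/16 = 1711/16.
Numerically: ≈ 106.9375.
(This is only a lower bound; the true E[α(G)] may be larger.)

E[α(G)] ≥ 1711/16 ≈ 106.9375.


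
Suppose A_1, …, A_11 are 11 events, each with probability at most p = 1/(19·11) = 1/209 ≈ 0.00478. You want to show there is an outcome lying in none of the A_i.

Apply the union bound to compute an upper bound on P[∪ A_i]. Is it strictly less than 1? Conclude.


Union bound: P[∪_{i=1}^{11} A_i] ≤ Σ_i P[A_i] ≤ 11·p = 11·(1/209) = 1/19.
Numerically: 1/19 ≈ 0.05263.
Is 1/19 < 1? YES.
Since P[∪ A_i] ≤ 1/19 < 1, the complement has P[∩ A_i^c] ≥ 1 − 1/19 = 18/19 > 0, so some outcome avoids every A_i.

11·p = 1/19 ≈ 0.05263; existence CERTIFIED by the union bound.


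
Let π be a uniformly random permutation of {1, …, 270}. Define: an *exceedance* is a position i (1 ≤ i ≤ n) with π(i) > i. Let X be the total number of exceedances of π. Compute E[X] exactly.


Write X = Σ_{i=1}^{270} X_i, where X_i = 1_{π(i) > i}.
For each fixed i, π(i) is uniform over {1, …, 270} (marginal of a uniform permutation), so P[π(i) > i] = (n − i)/n. Summing: Σ_{i=1}^{270} (n − i)/n = (0 + 1 + … + 269)/270 = 270(270 − 1)/(2·270) = (270 − 1)/2.
Hence E[X] = Σ_{i=1}^{270} (270 − i)/270 = 269/2 ≈ 134.50000.

E[X] = 269/2 = 134.50000.


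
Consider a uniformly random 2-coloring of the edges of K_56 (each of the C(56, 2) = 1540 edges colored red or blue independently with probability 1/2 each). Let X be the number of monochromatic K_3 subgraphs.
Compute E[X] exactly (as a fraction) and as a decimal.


Let X = Σ_S X_S over the C(56, 3) = 27720 subsets S of size 3, where X_S = 1 if the K_3 on S is monochromatic.
For a fixed S, the K_3 on S has C(3, 2) = 3 edges. P[all 3 edges red] = (1/2)^3, and likewise for blue, so P[monochromatic] = 2·(1/2)^3 = 2^{1 − 3} = 1/4.
By linearity of expectation: E[X] = C(56, 3) · 2^{1 − 3} = 27720 · 1/4 = 6930.
Numerically: E[X] ≈ 6930.000000.

E[X] = C(56,3)·2^(1−C(3,2)) = 6930 ≈ 6930.000000.


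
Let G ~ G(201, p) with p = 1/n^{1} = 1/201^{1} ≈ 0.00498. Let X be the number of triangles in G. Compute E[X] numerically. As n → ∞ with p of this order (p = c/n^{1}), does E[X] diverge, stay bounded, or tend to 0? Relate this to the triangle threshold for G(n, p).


Number of potential triangles: C(201, 3) = 1333300.
Each occurs with probability p³ ≈ (0.00498)³ ≈ 1.23144e-07.
By linearity: E[X] = C(201, 3)·p³ ≈ 1333300 · 1.23144e-07 ≈ 0.164.
Here α = 1, so p = 1/n is exactly at the triangle threshold p ~ 1/n. Asymptotically E[X] → c³/6 = 1³/6 = 1/6 ≈ 0.167, a bounded constant. In this regime the triangle count is asymptotically Poisson(c³/6).

E[X] ≈ 0.164; in regime p = Θ(1/n^{1}) E[X] stays bounded (at the triangle threshold p ~ 1/n).


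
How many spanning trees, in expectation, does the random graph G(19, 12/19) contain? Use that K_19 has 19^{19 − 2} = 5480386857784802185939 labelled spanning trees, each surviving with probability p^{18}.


K_19 has 19^{19 − 2} = 5480386857784802185939 labelled spanning trees.
For each such spanning tree H, let X_H = 1 if all 18 edges of H are present in G. Then P[X_H = 1] = p^{18} = (12/19)^{18} = 26623333280885243904/104127350297911241532841.
Summing the indicators: E[X] = Σ_H E[X_H] = 5480386857784802185939 · p^{18} = 5480386857784802185939 · 26623333280885243904/104127350297911241532841 = 26623333280885243904/19.
Numerically: E[X] ≈ 1.4e+18.

E[X] = 5480386857784802185939 · (12/19)^{18} = 26623333280885243904/19 ≈ 1.4e+18.


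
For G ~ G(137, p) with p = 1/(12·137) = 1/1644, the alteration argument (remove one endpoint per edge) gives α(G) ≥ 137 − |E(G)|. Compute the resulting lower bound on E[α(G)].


E[|E(G)|] = C(137, 2)·p = 9316 · (1/1644) = 17/3.
E[α(G)] ≥ n − E[|E(G)|] = 137 − 17/3 = 394/3.
Numerically: ≈ 131.333.
(This is only a lower bound; the true E[α(G)] may be larger.)

E[α(G)] ≥ 394/3 ≈ 131.333.


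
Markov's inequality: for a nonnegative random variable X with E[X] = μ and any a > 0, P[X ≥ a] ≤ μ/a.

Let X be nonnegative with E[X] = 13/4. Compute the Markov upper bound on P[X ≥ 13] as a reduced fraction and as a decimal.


μ = E[X] = 13/4, a = 13.
Markov: P[X ≥ 13] ≤ μ/a = (13/4)/13 = 1/4.
Numerically: ≈ 0.250000.
(Since a = 13 > μ = 3.250000, the bound 1/4 is < 1 and informative.)

P[X ≥ 13] ≤ 1/4 ≈ 0.250000.


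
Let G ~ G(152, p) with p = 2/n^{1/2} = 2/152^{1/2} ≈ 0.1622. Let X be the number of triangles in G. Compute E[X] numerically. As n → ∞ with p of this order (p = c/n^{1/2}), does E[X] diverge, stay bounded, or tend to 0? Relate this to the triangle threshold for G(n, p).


Number of potential triangles: C(152, 3) = 573800.
Each occurs with probability p³ ≈ (0.1622)³ ≈ 4.268985e-03.
By linearity: E[X] = C(152, 3)·p³ ≈ 573800 · 4.268985e-03 ≈ 2449.5435.
Since α = 1/2 < 1, p = c/n^{1/2} ≫ 1/n is above the triangle threshold p ~ 1/n. Asymptotically E[X] ~ (c³/6)·n^{3(1−α)} = (2³/6)·n^{1.5} → ∞; triangles are abundant w.h.p.

E[X] ≈ 2449.5435; in regime p = Θ(1/n^{1/2}) E[X] diverges (above the triangle threshold p ~ 1/n).


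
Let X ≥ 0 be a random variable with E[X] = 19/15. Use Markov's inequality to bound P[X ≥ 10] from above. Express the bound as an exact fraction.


μ = E[X] = 19/15, a = 10.
Markov: P[X ≥ 10] ≤ μ/a = (19/15)/10 = 19/150.
Numerically: ≈ 0.126667.
(Since a = 10 > μ = 1.266667, the bound 19/150 is < 1 and informative.)

P[X ≥ 10] ≤ 19/150 ≈ 0.126667.


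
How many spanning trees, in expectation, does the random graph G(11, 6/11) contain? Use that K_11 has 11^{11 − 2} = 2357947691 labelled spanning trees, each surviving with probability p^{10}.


K_11 has 11^{11 − 2} = 2357947691 labelled spanning trees.
For each such spanning tree H, let X_H = 1 if all 10 edges of H are present in G. Then P[X_H = 1] = p^{10} = (6/11)^{10} = 60466176/25937424601.
By linearity of expectation: E[X] = Σ_H E[X_H] = 2357947691 · p^{10} = 2357947691 · 60466176/25937424601 = 60466176/11.
Numerically: E[X] ≈ 5.49693e+06.

E[X] = 2357947691 · (6/11)^{10} = 60466176/11 ≈ 5.49693e+06.


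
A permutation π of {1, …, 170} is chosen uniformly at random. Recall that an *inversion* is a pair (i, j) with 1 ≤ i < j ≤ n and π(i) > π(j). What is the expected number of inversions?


Write X = Σ X_I over the C(170, 2) = 14365 pairs i < j, with X_I the indicator of one inversion.
There are 14365 indicators.
For each fixed pair i < j, the values π(i) and π(j) are two distinct elements of {1, …, 170} in uniformly random order; by symmetry P[π(i) > π(j)] = 1/2.
By linearity: E[X] = 14365 · (1/2) = C(170, 2) · (1/2) = 14365/2 = 14365/2 ≈ 7182.500000.

E[X] = 14365/2 = 7182.500000.


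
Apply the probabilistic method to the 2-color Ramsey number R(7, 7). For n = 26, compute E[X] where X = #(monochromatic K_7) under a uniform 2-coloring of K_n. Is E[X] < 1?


E[X] = C(26, 7) · 2^{1 − 21} = 657800 · 2^{−20} = 657800/1048576.
As a reduced fraction: E[X] = 82225/131072 ≈ 0.627327.
Is E[X] < 1? YES.
Since E[X] < 1, there exists a 2-coloring of K_{26} with no monochromatic K_7; hence R(7, 7) > 26.

E[X] = 82225/131072 ≈ 0.627327; E[X] < 1, so R(7, 7) > 26.


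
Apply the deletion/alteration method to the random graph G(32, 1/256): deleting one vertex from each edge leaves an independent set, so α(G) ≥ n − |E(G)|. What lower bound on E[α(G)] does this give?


E[|E(G)|] = C(32, 2)·p = 496 · (1/256) = 31/16.
E[α(G)] ≥ n − E[|E(G)|] = 32 − 31/16 = 481/16.
Numerically: ≈ 30.062.
(This is only a lower bound; the true E[α(G)] may be larger.)

E[α(G)] ≥ 481/16 ≈ 30.062.


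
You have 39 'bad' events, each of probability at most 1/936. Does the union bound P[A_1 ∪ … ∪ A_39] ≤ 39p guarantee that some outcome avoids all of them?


Union bound: P[∪_{i=1}^{39} A_i] ≤ Σ_i P[A_i] ≤ 39·p = 39·(1/936) = 1/24.
Numerically: 1/24 ≈ 0.0416667.
Is 1/24 < 1? YES.
Since P[∪ A_i] ≤ 1/24 < 1, the complement has P[∩ A_i^c] ≥ 1 − 1/24 = 23/24 > 0, so some outcome avoids every A_i.

39·p = 1/24 ≈ 0.0416667; existence CERTIFIED by the union bound.


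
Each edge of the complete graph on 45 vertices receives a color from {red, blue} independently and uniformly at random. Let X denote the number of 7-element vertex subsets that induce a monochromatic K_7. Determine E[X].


Let X = Σ_S X_S over the C(45, 7) = 45379620 subsets S of size 7, where X_S = 1 if the K_7 on S is monochromatic.
For a fixed S, the K_7 on S has C(7, 2) = 21 edges. P[all 21 edges red] = (1/2)^21, and likewise for blue, so P[monochromatic] = 2·(1/2)^21 = 2^{1 − 21} = 1/1048576.
Summing: E[X] = C(45, 7) · 2^{1 − 21} = 45379620 · 1/1048576 = 11344905/262144.
Numerically: E[X] ≈ 43.2774.

E[X] = C(45,7)·2^(1−C(7,2)) = 11344905/262144 ≈ 43.2774.
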